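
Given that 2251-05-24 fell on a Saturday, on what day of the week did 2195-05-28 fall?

Thursday

Count forward from the earlier date (May 28, 2195) to the later (May 24, 2251):
From May 28, 2195 to May 28, 2250: 55 years, of which 13 contain a Feb 29 — 42×365 + 13×366 = 20088 days.
(2200 is not a leap year (divisible by 100 but not 400).)
May 2250: 31 − 28 = 3 days remain.
Then 11 full months totalling 334 days.
May 1–24, 2251: 24 days.
Residual: 361 days.
Total: 20449 days.
20449 mod 7 = 2, so 2 days before Saturday is Thursday.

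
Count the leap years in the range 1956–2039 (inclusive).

21

Years divisible by 4: 1956, 1960, …, 2036 — 21 in all.
2000 is divisible by 400, so still leap.
No century exceptions apply. Count: 21.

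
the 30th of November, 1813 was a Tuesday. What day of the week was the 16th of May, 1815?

November 30, 1813 → November 30, 1814: 365 days.
November 1814: 30 − 30 = 0 days remain.
Then December (31), January (31), February 1815 (28), March (31), April (30): 31 + 31 + 28 + 31 + 30 = 151 days.
May 1–16, 1815: 16 days.
Residual: 167 days.
Total: 532 days.
532 is a multiple of 7, so the 16th of May, 1815 falls on the same weekday: Tuesday.

Tuesday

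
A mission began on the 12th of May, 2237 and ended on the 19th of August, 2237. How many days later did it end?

May 2237: 31 − 12 = 19 days remain.
Then June (30), July (31): 30 + 31 = 61 days.
August 1–19, 2237: 19 days.
Total: 19 + 61 + 19 = 99 days.

99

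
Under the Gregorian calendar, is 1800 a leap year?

No

1800 is not a leap year (divisible by 100 but not 400).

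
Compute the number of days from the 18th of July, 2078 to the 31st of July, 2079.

378

July 2078: 31 − 18 = 13 days remain.
Then 11 full months totalling 334 days.
July 1–31, 2079: 31 days.
Total: 13 + 334 + 31 = 378 days.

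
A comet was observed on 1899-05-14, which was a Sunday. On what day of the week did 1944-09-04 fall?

From May 14, 1899 to May 14, 1944: 45 years, of which 11 contain a Feb 29 — 34×365 + 11×366 = 16436 days.
(1900 is not a leap year (divisible by 100 but not 400).)
May 1944: 31 − 14 = 17 days remain.
Then June (30), July (31), August (31): 30 + 31 + 31 = 92 days.
September 1–4, 1944: 4 days.
Residual: 113 days.
Total: 16549 days.
16549 mod 7 = 1, so 1 day after Sunday is Monday.

Monday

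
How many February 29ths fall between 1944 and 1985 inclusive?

Years divisible by 4 in [1944, 1985]: 1944, 1948, 1952, 1956, 1960, 1964, 1968, 1972, 1976, 1980, 1984.
No century exceptions apply. Count: 11.

11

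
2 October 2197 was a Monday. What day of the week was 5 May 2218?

From October 2, 2197 to October 2, 2217: 20 years, of which 4 contain a Feb 29 — 16×365 + 4×366 = 7304 days.
(2200 is not a leap year (divisible by 100 but not 400).)
October 2217: 31 − 2 = 29 days remain.
Then November (30), December (31), January (31), February 2218 (28), March (31), April (30): 30 + 31 + 31 + 28 + 31 + 30 = 181 days.
May 1–5, 2218: 5 days.
Residual: 215 days.
Total: 7519 days.
7519 mod 7 = 1, so 1 day after Monday is Tuesday.

Tuesday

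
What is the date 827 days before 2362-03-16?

2359-12-10

Count 827 days before March 16, 2362:
Day-of-year of December 10, 2359: 344.
Day-of-year of March 16, 2362: 75.
2359 has 365 days, so 365 − 344 = 21 days remain in 2359.
Full years: 2360: 366; 2361: 365. Sum = 731.
Total: 21 + 731 + 75 = 827 days.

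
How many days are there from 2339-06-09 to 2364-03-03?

From June 9, 2339 to June 9, 2363: 24 years, of which 6 contain a Feb 29 — 18×365 + 6×366 = 8766 days.
June 2363: 30 − 9 = 21 days remain.
Then July (31), August (31), September (30), October (31), November (30), December (31), January (31), February 2364 (29): 31 + 31 + 30 + 31 + 30 + 31 + 31 + 29 = 244 days.
March 1–3, 2364: 3 days.
Residual: 268 days.
Total: 9034 days.

9034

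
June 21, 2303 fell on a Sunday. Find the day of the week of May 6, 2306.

Sunday

June 21, 2303 → June 21, 2304: 366 days (2304 is a leap year).
June 21, 2304 → June 21, 2305: 365 days.
June 2305: 30 − 21 = 9 days remain.
Then 10 full months totalling 304 days.
May 1–6, 2306: 6 days.
Residual: 319 days.
Total: 1050 days.
1050 is a multiple of 7, so May 6, 2306 falls on the same weekday: Sunday.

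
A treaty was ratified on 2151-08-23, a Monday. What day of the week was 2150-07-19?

Sunday

Count forward from the earlier date (July 19, 2150) to the later (August 23, 2151):
July 19, 2150 → July 19, 2151: 365 days.
July 2151: 31 − 19 = 12 days remain.
August 1–23, 2151: 23 days.
Residual: 35 days.
Total: 400 days.
400 mod 7 = 1, so 1 day before Monday is Sunday.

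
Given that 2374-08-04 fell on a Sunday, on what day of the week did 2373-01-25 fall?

Thursday

Count forward from the earlier date (January 25, 2373) to the later (August 4, 2374):
Day-of-year of January 25, 2373: 25.
Day-of-year of August 4, 2374: 216.
2373 has 365 days, so 365 − 25 = 340 days remain in 2373.
Total: 340 + 216 = 556 days.
556 mod 7 = 3, so 3 days before Sunday is Thursday.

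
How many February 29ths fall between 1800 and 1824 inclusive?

Years divisible by 4 in [1800, 1824]: 1800, 1804, 1808, 1812, 1816, 1820, 1824.
Of these, 1800 is divisible by 100 but not 400, so not leap.
Leap years: 7 − 1 = 6.

6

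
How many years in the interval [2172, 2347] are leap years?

Years divisible by 4: 2172, 2176, …, 2344 — 44 in all.
Of these, 2200, 2300 are divisible by 100 but not 400, so not leap.
Leap years: 44 − 2 = 42.

42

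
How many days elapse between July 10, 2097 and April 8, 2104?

2463

Day-of-year of July 10, 2097: 191.
Day-of-year of April 8, 2104: 99.
2097 has 365 days, so 365 − 191 = 174 days remain in 2097.
Full years: 2098: 365; 2099: 365; 2100: 365; 2101: 365; 2102: 365; 2103: 365. Sum = 2190.
Total: 174 + 2190 + 99 = 2463 days.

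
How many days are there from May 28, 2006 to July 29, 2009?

Day-of-year of May 28, 2006: 148.
Day-of-year of July 29, 2009: 210.
2006 has 365 days, so 365 − 148 = 217 days remain in 2006.
Full years: 2007: 365; 2008: 366. Sum = 731.
Total: 217 + 731 + 210 = 1158 days.

1158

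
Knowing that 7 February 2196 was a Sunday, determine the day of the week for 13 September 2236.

Day-of-year of February 7, 2196: 38.
Day-of-year of September 13, 2236: 257.
2196 has 366 days, so 366 − 38 = 328 days remain in 2196.
Full years 2197–2235: 31 common + 8 leap = 31×365 + 8×366 = 14243 days.
Total: 328 + 14243 + 257 = 14828 days.
14828 mod 7 = 2, so 2 days after Sunday is Tuesday.

Tuesday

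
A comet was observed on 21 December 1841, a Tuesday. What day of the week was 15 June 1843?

December 1841: 31 − 21 = 10 days remain.
Then 17 full months totalling 516 days.
June 1–15, 1843: 15 days.
Total: 10 + 516 + 15 = 541 days.
541 mod 7 = 2, so 2 days after Tuesday is Thursday.

Thursday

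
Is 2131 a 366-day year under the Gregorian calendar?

No

2131 is not a leap year.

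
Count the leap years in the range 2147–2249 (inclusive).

25

Years divisible by 4: 2148, 2152, …, 2248 — 26 in all.
Of these, 2200 is divisible by 100 but not 400, so not leap.
Leap years: 26 − 1 = 25.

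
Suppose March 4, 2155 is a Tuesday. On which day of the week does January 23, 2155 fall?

Count forward from the earlier date (January 23, 2155) to the later (March 4, 2155):
January 2155: 31 − 23 = 8 days remain.
Then February 2155 (28): 28 days.
March 1–4, 2155: 4 days.
Total: 8 + 28 + 4 = 40 days.
40 mod 7 = 5, so 5 days before Tuesday is Thursday.

Thursday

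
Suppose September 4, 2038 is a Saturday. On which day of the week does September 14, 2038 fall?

Tuesday

Within September 2038: 14 − 4 = 10 days.
10 mod 7 = 3, so 3 days after Saturday is Tuesday.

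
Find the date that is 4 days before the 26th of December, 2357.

the 22nd of December, 2357

Count 4 days before December 26, 2357:
Within December 2357: 26 − 22 = 4 days.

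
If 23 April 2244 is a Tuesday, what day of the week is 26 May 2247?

Wednesday

Day-of-year of April 23, 2244: 114.
Day-of-year of May 26, 2247: 146.
2244 has 366 days, so 366 − 114 = 252 days remain in 2244.
Full years: 2245: 365; 2246: 365. Sum = 730.
Total: 252 + 730 + 146 = 1128 days.
1128 mod 7 = 1, so 1 day after Tuesday is Wednesday.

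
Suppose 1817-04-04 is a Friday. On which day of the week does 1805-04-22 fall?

Monday

Count forward from the earlier date (April 22, 1805) to the later (April 4, 1817):
Day-of-year of April 22, 1805: 112.
Day-of-year of April 4, 1817: 94.
1805 has 365 days, so 365 − 112 = 253 days remain in 1805.
Full years 1806–1816: 8 common + 3 leap = 8×365 + 3×366 = 4018 days.
Total: 253 + 4018 + 94 = 4365 days.
4365 mod 7 = 4, so 4 days before Friday is Monday.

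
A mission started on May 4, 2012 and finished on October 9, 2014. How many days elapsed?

Day-of-year of May 4, 2012: 125.
Day-of-year of October 9, 2014: 282.
2012 has 366 days, so 366 − 125 = 241 days remain in 2012.
Full years: 2013: 365. Sum = 365.
Total: 241 + 365 + 282 = 888 days.

888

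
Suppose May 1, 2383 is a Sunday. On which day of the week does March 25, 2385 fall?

Day-of-year of May 1, 2383: 121.
Day-of-year of March 25, 2385: 84.
2383 has 365 days, so 365 − 121 = 244 days remain in 2383.
Full years: 2384: 366. Sum = 366.
Total: 244 + 366 + 84 = 694 days.
694 mod 7 = 1, so 1 day after Sunday is Monday.

Monday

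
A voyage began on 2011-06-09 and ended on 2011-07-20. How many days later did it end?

June 2011: 30 − 9 = 21 days remain.
July 1–20, 2011: 20 days.
Total: 21 + 20 = 41 days.

41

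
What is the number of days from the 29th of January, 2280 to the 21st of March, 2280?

January 2280: 31 − 29 = 2 days remain.
Then February 2280 (29): 29 days.
March 1–21, 2280: 21 days.
Total: 2 + 29 + 21 = 52 days.

52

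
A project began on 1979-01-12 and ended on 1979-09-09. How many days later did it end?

January 1979: 31 − 12 = 19 days remain.
Then February 1979 (28), March (31), April (30), May (31), June (30), July (31), August (31): 28 + 31 + 30 + 31 + 30 + 31 + 31 = 212 days.
September 1–9, 1979: 9 days.
Total: 19 + 212 + 9 = 240 days.

240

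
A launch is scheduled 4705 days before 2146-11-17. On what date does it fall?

2133-12-30

Count 4705 days before November 17, 2146:
Day-of-year of December 30, 2133: 364.
Day-of-year of November 17, 2146: 321.
2133 has 365 days, so 365 − 364 = 1 days remain in 2133.
Full years 2134–2145: 9 common + 3 leap = 9×365 + 3×366 = 4383 days.
Total: 1 + 4383 + 321 = 4705 days.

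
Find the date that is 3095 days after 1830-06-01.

1838-11-21

Count 3095 days after June 1, 1830:
From June 1, 1830 to June 1, 1838: 8 years, of which 2 contain a Feb 29 — 6×365 + 2×366 = 2922 days.
June 1838: 30 − 1 = 29 days remain.
Then July (31), August (31), September (30), October (31): 31 + 31 + 30 + 31 = 123 days.
November 1–21, 1838: 21 days.
Residual: 173 days.
Total: 3095 days.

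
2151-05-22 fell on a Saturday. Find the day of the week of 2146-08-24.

Wednesday

Count forward from the earlier date (August 24, 2146) to the later (May 22, 2151):
Day-of-year of August 24, 2146: 236.
Day-of-year of May 22, 2151: 142.
2146 has 365 days, so 365 − 236 = 129 days remain in 2146.
Full years: 2147: 365; 2148: 366; 2149: 365; 2150: 365. Sum = 1461.
Total: 129 + 1461 + 142 = 1732 days.
1732 mod 7 = 3, so 3 days before Saturday is Wednesday.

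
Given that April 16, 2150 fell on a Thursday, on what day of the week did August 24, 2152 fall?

Thursday

April 16, 2150 → April 16, 2151: 365 days.
April 16, 2151 → April 16, 2152: 366 days (2152 is a leap year).
April 2152: 30 − 16 = 14 days remain.
Then May (31), June (30), July (31): 31 + 30 + 31 = 92 days.
August 1–24, 2152: 24 days.
Residual: 130 days.
Total: 861 days.
861 is a multiple of 7, so August 24, 2152 falls on the same weekday: Thursday.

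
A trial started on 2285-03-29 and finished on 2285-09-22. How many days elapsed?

177

March 2285: 31 − 29 = 2 days remain.
Then April (30), May (31), June (30), July (31), August (31): 30 + 31 + 30 + 31 + 31 = 153 days.
September 1–22, 2285: 22 days.
Total: 2 + 153 + 22 = 177 days.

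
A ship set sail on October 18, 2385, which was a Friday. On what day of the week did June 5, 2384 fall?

Count forward from the earlier date (June 5, 2384) to the later (October 18, 2385):
June 5, 2384 → June 5, 2385: 365 days.
June 2385: 30 − 5 = 25 days remain.
Then July (31), August (31), September (30): 31 + 31 + 30 = 92 days.
October 1–18, 2385: 18 days.
Residual: 135 days.
Total: 500 days.
500 mod 7 = 3, so 3 days before Friday is Tuesday.

Tuesday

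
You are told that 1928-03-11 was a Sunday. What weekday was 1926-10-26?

Count forward from the earlier date (October 26, 1926) to the later (March 11, 1928):
October 1926: 31 − 26 = 5 days remain.
Then 16 full months totalling 486 days.
March 1–11, 1928: 11 days.
Total: 5 + 486 + 11 = 502 days.
502 mod 7 = 5, so 5 days before Sunday is Tuesday.

Tuesday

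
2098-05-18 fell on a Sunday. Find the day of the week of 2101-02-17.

May 18, 2098 → May 18, 2099: 365 days.
May 18, 2099 → May 18, 2100: 365 days (2100 is not a leap year (divisible by 100 but not 400)).
May 2100: 31 − 18 = 13 days remain.
Then June (30), July (31), August (31), September (30), October (31), November (30), December (31), January (31): 30 + 31 + 31 + 30 + 31 + 30 + 31 + 31 = 245 days.
February 1–17, 2101: 17 days (2101 is not a leap year).
Residual: 275 days.
Total: 1005 days.
1005 mod 7 = 4, so 4 days after Sunday is Thursday.

Thursday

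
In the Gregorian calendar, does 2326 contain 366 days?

No

2326 is not a leap year.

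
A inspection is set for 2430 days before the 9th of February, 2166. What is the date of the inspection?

the 16th of June, 2159

Count 2430 days before February 9, 2166:
Day-of-year of June 16, 2159: 167.
Day-of-year of February 9, 2166: 40.
2159 has 365 days, so 365 − 167 = 198 days remain in 2159.
Full years: 2160: 366; 2161: 365; 2162: 365; 2163: 365; 2164: 366; 2165: 365. Sum = 2192.
Total: 198 + 2192 + 40 = 2430 days.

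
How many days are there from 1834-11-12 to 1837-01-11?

November 12, 1834 → November 12, 1835: 365 days.
November 12, 1835 → November 12, 1836: 366 days (1836 is a leap year).
November 1836: 30 − 12 = 18 days remain.
Then December (31): 31 days.
January 1–11, 1837: 11 days.
Residual: 60 days.
Total: 791 days.

791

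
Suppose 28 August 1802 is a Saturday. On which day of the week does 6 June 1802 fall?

Sunday

Count forward from the earlier date (June 6, 1802) to the later (August 28, 1802):
June 1802: 30 − 6 = 24 days remain.
Then July (31): 31 days.
August 1–28, 1802: 28 days.
Total: 24 + 31 + 28 = 83 days.
83 mod 7 = 6, so 6 days before Saturday is Sunday.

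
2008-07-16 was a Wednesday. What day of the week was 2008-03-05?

Wednesday

Count forward from the earlier date (March 5, 2008) to the later (July 16, 2008):
March 2008: 31 − 5 = 26 days remain.
Then April (30), May (31), June (30): 30 + 31 + 30 = 91 days.
July 1–16, 2008: 16 days.
Total: 26 + 91 + 16 = 133 days.
133 is a multiple of 7, so 2008-03-05 falls on the same weekday: Wednesday.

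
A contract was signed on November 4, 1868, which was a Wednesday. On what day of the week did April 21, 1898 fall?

Day-of-year of November 4, 1868: 309.
Day-of-year of April 21, 1898: 111.
1868 has 366 days, so 366 − 309 = 57 days remain in 1868.
Full years 1869–1897: 22 common + 7 leap = 22×365 + 7×366 = 10592 days.
Total: 57 + 10592 + 111 = 10760 days.
10760 mod 7 = 1, so 1 day after Wednesday is Thursday.

Thursday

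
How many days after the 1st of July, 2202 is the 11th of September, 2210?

From July 1, 2202 to July 1, 2210: 8 years, of which 2 contain a Feb 29 — 6×365 + 2×366 = 2922 days.
July 2210: 31 − 1 = 30 days remain.
Then August (31): 31 days.
September 1–11, 2210: 11 days.
Residual: 72 days.
Total: 2994 days.

2994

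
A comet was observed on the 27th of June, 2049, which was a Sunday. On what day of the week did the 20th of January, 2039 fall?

Count forward from the earlier date (January 20, 2039) to the later (June 27, 2049):
From January 20, 2039 to January 20, 2049: 10 years, of which 3 contain a Feb 29 — 7×365 + 3×366 = 3653 days.
January 2049: 31 − 20 = 11 days remain.
Then February 2049 (28), March (31), April (30), May (31): 28 + 31 + 30 + 31 = 120 days.
June 1–27, 2049: 27 days.
Residual: 158 days.
Total: 3811 days.
3811 mod 7 = 3, so 3 days before Sunday is Thursday.

Thursday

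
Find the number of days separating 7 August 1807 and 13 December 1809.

Day-of-year of August 7, 1807: 219.
Day-of-year of December 13, 1809: 347.
1807 has 365 days, so 365 − 219 = 146 days remain in 1807.
Full years: 1808: 366. Sum = 366.
Total: 146 + 366 + 347 = 859 days.

859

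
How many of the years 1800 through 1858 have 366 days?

Years divisible by 4: 1800, 1804, …, 1856 — 15 in all.
Of these, 1800 is divisible by 100 but not 400, so not leap.
Leap years: 15 − 1 = 14.

14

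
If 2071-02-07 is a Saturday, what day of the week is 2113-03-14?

From February 7, 2071 to February 7, 2113: 42 years, of which 10 contain a Feb 29 — 32×365 + 10×366 = 15340 days.
(2100 is not a leap year (divisible by 100 but not 400).)
February 2113: 28 − 7 = 21 days remain (2113 is not a leap year, so February has 28 days).
March 1–14, 2113: 14 days.
Residual: 35 days.
Total: 15375 days.
15375 mod 7 = 3, so 3 days after Saturday is Tuesday.

Tuesday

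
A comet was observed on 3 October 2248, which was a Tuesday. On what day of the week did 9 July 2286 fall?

Day-of-year of October 3, 2248: 277.
Day-of-year of July 9, 2286: 190.
2248 has 366 days, so 366 − 277 = 89 days remain in 2248.
Full years 2249–2285: 28 common + 9 leap = 28×365 + 9×366 = 13514 days.
Total: 89 + 13514 + 190 = 13793 days.
13793 mod 7 = 3, so 3 days after Tuesday is Friday.

Friday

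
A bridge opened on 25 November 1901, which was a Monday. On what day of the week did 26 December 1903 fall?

Saturday

November 1901: 30 − 25 = 5 days remain.
Then 24 full months totalling 730 days.
December 1–26, 1903: 26 days.
Total: 5 + 730 + 26 = 761 days.
761 mod 7 = 5, so 5 days after Monday is Saturday.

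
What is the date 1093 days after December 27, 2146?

December 24, 2149

Count 1093 days after December 27, 2146:
December 27, 2146 → December 27, 2147: 365 days.
December 27, 2147 → December 27, 2148: 366 days (2148 is a leap year).
December 2148: 31 − 27 = 4 days remain.
Then 11 full months totalling 334 days.
December 1–24, 2149: 24 days.
Residual: 362 days.
Total: 1093 days.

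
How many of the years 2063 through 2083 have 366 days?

5

Years divisible by 4 in [2063, 2083]: 2064, 2068, 2072, 2076, 2080.
No century exceptions apply. Count: 5.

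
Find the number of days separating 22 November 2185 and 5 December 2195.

From November 22, 2185 to November 22, 2195: 10 years, of which 2 contain a Feb 29 — 8×365 + 2×366 = 3652 days.
November 2195: 30 − 22 = 8 days remain.
December 1–5, 2195: 5 days.
Residual: 13 days.
Total: 3665 days.

3665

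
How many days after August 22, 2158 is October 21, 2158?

August 2158: 31 − 22 = 9 days remain.
Then September (30): 30 days.
October 1–21, 2158: 21 days.
Total: 9 + 30 + 21 = 60 days.

60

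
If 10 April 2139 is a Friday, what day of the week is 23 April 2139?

Within April 2139: 23 − 10 = 13 days.
13 mod 7 = 6, so 6 days after Friday is Thursday.

Thursday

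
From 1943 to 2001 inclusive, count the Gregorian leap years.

15

Years divisible by 4: 1944, 1948, …, 2000 — 15 in all.
2000 is divisible by 400, so still leap.
No century exceptions apply. Count: 15.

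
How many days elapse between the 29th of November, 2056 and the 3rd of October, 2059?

Day-of-year of November 29, 2056: 334.
Day-of-year of October 3, 2059: 276.
2056 has 366 days, so 366 − 334 = 32 days remain in 2056.
Full years: 2057: 365; 2058: 365. Sum = 730.
Total: 32 + 730 + 276 = 1038 days.

1038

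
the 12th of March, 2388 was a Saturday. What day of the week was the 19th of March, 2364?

Thursday

Count forward from the earlier date (March 19, 2364) to the later (March 12, 2388):
Day-of-year of March 19, 2364: 79.
Day-of-year of March 12, 2388: 72.
2364 has 366 days, so 366 − 79 = 287 days remain in 2364.
Full years 2365–2387: 18 common + 5 leap = 18×365 + 5×366 = 8400 days.
Total: 287 + 8400 + 72 = 8759 days.
8759 mod 7 = 2, so 2 days before Saturday is Thursday.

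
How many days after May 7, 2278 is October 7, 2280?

884

Day-of-year of May 7, 2278: 127.
Day-of-year of October 7, 2280: 281.
2278 has 365 days, so 365 − 127 = 238 days remain in 2278.
Full years: 2279: 365. Sum = 365.
Total: 238 + 365 + 281 = 884 days.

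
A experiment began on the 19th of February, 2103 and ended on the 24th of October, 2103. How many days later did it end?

247

February 2103: 28 − 19 = 9 days remain (2103 is not a leap year, so February has 28 days).
Then March (31), April (30), May (31), June (30), July (31), August (31), September (30): 31 + 30 + 31 + 30 + 31 + 31 + 30 = 214 days.
October 1–24, 2103: 24 days.
Total: 9 + 214 + 24 = 247 days.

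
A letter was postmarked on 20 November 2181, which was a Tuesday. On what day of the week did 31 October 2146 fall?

Monday

Count forward from the earlier date (October 31, 2146) to the later (November 20, 2181):
Day-of-year of October 31, 2146: 304.
Day-of-year of November 20, 2181: 324.
2146 has 365 days, so 365 − 304 = 61 days remain in 2146.
Full years 2147–2180: 25 common + 9 leap = 25×365 + 9×366 = 12419 days.
Total: 61 + 12419 + 324 = 12804 days.
12804 mod 7 = 1, so 1 day before Tuesday is Monday.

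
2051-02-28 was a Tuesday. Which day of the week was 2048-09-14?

Monday

Count forward from the earlier date (September 14, 2048) to the later (February 28, 2051):
Day-of-year of September 14, 2048: 258.
Day-of-year of February 28, 2051: 59.
2048 has 366 days, so 366 − 258 = 108 days remain in 2048.
Full years: 2049: 365; 2050: 365. Sum = 730.
Total: 108 + 730 + 59 = 897 days.
897 mod 7 = 1, so 1 day before Tuesday is Monday.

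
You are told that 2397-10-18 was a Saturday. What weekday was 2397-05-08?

Thursday

Count forward from the earlier date (May 8, 2397) to the later (October 18, 2397):
May 2397: 31 − 8 = 23 days remain.
Then June (30), July (31), August (31), September (30): 30 + 31 + 31 + 30 = 122 days.
October 1–18, 2397: 18 days.
Total: 23 + 122 + 18 = 163 days.
163 mod 7 = 2, so 2 days before Saturday is Thursday.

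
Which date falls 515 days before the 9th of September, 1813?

the 12th of April, 1812

Count 515 days before September 9, 1813:
April 12, 1812 → April 12, 1813: 365 days.
April 1813: 30 − 12 = 18 days remain.
Then May (31), June (30), July (31), August (31): 31 + 30 + 31 + 31 = 123 days.
September 1–9, 1813: 9 days.
Residual: 150 days.
Total: 515 days.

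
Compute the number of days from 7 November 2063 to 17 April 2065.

527

Day-of-year of November 7, 2063: 311.
Day-of-year of April 17, 2065: 107.
2063 has 365 days, so 365 − 311 = 54 days remain in 2063.
Full years: 2064: 366. Sum = 366.
Total: 54 + 366 + 107 = 527 days.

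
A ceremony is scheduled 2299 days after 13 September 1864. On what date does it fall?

30 December 1870

Count 2299 days after September 13, 1864:
September 13, 1864 → September 13, 1865: 365 days.
September 13, 1865 → September 13, 1866: 365 days.
September 13, 1866 → September 13, 1867: 365 days.
September 13, 1867 → September 13, 1868: 366 days (1868 is a leap year).
September 13, 1868 → September 13, 1869: 365 days.
September 13, 1869 → September 13, 1870: 365 days.
September 1870: 30 − 13 = 17 days remain.
Then October (31), November (30): 31 + 30 = 61 days.
December 1–30, 1870: 30 days.
Residual: 108 days.
Total: 2299 days.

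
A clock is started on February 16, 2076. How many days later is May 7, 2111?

12863

From February 16, 2076 to February 16, 2111: 35 years, of which 8 contain a Feb 29 — 27×365 + 8×366 = 12783 days.
(2100 is not a leap year (divisible by 100 but not 400).)
February 2111: 28 − 16 = 12 days remain (2111 is not a leap year, so February has 28 days).
Then March (31), April (30): 31 + 30 = 61 days.
May 1–7, 2111: 7 days.
Residual: 80 days.
Total: 12863 days.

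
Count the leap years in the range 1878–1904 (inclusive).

Years divisible by 4 in [1878, 1904]: 1880, 1884, 1888, 1892, 1896, 1900, 1904.
Of these, 1900 is divisible by 100 but not 400, so not leap.
Leap years: 7 − 1 = 6.

6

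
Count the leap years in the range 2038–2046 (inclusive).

2

Years divisible by 4 in [2038, 2046]: 2040, 2044.
No century exceptions apply. Count: 2.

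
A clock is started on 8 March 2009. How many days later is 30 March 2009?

22

Within March 2009: 30 − 8 = 22 days.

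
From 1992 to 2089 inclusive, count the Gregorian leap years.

25

Years divisible by 4: 1992, 1996, …, 2088 — 25 in all.
2000 is divisible by 400, so still leap.
No century exceptions apply. Count: 25.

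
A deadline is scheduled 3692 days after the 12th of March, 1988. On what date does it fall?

the 21st of April, 1998

Count 3692 days after March 12, 1988:
Day-of-year of March 12, 1988: 72.
Day-of-year of April 21, 1998: 111.
1988 has 366 days, so 366 − 72 = 294 days remain in 1988.
Full years 1989–1997: 7 common + 2 leap = 7×365 + 2×366 = 3287 days.
Total: 294 + 3287 + 111 = 3692 days.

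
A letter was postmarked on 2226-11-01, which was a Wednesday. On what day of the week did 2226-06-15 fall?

Thursday

Count forward from the earlier date (June 15, 2226) to the later (November 1, 2226):
June 2226: 30 − 15 = 15 days remain.
Then July (31), August (31), September (30), October (31): 31 + 31 + 30 + 31 = 123 days.
November 1, 2226: 1 day.
Total: 15 + 123 + 1 = 139 days.
139 mod 7 = 6, so 6 days before Wednesday is Thursday.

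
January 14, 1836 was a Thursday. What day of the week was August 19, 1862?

Tuesday

From January 14, 1836 to January 14, 1862: 26 years, of which 7 contain a Feb 29 — 19×365 + 7×366 = 9497 days.
January 1862: 31 − 14 = 17 days remain.
Then February 1862 (28), March (31), April (30), May (31), June (30), July (31): 28 + 31 + 30 + 31 + 30 + 31 = 181 days.
August 1–19, 1862: 19 days.
Residual: 217 days.
Total: 9714 days.
9714 mod 7 = 5, so 5 days after Thursday is Tuesday.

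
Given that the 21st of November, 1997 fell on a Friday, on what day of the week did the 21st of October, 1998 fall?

Day-of-year of November 21, 1997: 325.
Day-of-year of October 21, 1998: 294.
1997 has 365 days, so 365 − 325 = 40 days remain in 1997.
Total: 40 + 294 = 334 days.
334 mod 7 = 5, so 5 days after Friday is Wednesday.

Wednesday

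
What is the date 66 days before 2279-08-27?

2279-06-22

Count 66 days before August 27, 2279:
June 2279: 30 − 22 = 8 days remain.
Then July (31): 31 days.
August 1–27, 2279: 27 days.
Total: 8 + 31 + 27 = 66 days.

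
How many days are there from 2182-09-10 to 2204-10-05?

8060

From September 10, 2182 to September 10, 2204: 22 years, of which 5 contain a Feb 29 — 17×365 + 5×366 = 8035 days.
(2200 is not a leap year (divisible by 100 but not 400).)
September 2204: 30 − 10 = 20 days remain.
October 1–5, 2204: 5 days.
Residual: 25 days.
Total: 8060 days.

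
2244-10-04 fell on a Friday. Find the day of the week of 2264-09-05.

From October 4, 2244 to October 4, 2263: 19 years, of which 4 contain a Feb 29 — 15×365 + 4×366 = 6939 days.
October 2263: 31 − 4 = 27 days remain.
Then 10 full months totalling 305 days.
September 1–5, 2264: 5 days.
Residual: 337 days.
Total: 7276 days.
7276 mod 7 = 3, so 3 days after Friday is Monday.

Monday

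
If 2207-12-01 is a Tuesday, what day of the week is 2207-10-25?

Count forward from the earlier date (October 25, 2207) to the later (December 1, 2207):
October 2207: 31 − 25 = 6 days remain.
Then November (30): 30 days.
December 1, 2207: 1 day.
Total: 6 + 30 + 1 = 37 days.
37 mod 7 = 2, so 2 days before Tuesday is Sunday.

Sunday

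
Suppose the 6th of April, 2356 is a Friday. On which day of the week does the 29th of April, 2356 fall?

Sunday

Within April 2356: 29 − 6 = 23 days.
23 mod 7 = 2, so 2 days after Friday is Sunday.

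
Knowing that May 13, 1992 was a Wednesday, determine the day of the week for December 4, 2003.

Thursday

From May 13, 1992 to May 13, 2003: 11 years, of which 2 contain a Feb 29 — 9×365 + 2×366 = 4017 days.
(2000 is a leap year (divisible by 400).)
May 2003: 31 − 13 = 18 days remain.
Then June (30), July (31), August (31), September (30), October (31), November (30): 30 + 31 + 31 + 30 + 31 + 30 = 183 days.
December 1–4, 2003: 4 days.
Residual: 205 days.
Total: 4222 days.
4222 mod 7 = 1, so 1 day after Wednesday is Thursday.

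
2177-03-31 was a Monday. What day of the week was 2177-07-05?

March 2177: 31 − 31 = 0 days remain.
Then April (30), May (31), June (30): 30 + 31 + 30 = 91 days.
July 1–5, 2177: 5 days.
Total: 0 + 91 + 5 = 96 days.
96 mod 7 = 5, so 5 days after Monday is Saturday.

Saturday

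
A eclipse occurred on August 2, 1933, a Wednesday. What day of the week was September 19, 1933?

August 1933: 31 − 2 = 29 days remain.
September 1–19, 1933: 19 days.
Total: 29 + 19 = 48 days.
48 mod 7 = 6, so 6 days after Wednesday is Tuesday.

Tuesday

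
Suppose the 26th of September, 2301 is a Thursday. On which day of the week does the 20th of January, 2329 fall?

Sunday

From September 26, 2301 to September 26, 2328: 27 years, of which 7 contain a Feb 29 — 20×365 + 7×366 = 9862 days.
September 2328: 30 − 26 = 4 days remain.
Then October (31), November (30), December (31): 31 + 30 + 31 = 92 days.
January 1–20, 2329: 20 days.
Residual: 116 days.
Total: 9978 days.
9978 mod 7 = 3, so 3 days after Thursday is Sunday.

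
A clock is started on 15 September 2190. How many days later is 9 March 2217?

9671

From September 15, 2190 to September 15, 2216: 26 years, of which 6 contain a Feb 29 — 20×365 + 6×366 = 9496 days.
(2200 is not a leap year (divisible by 100 but not 400).)
September 2216: 30 − 15 = 15 days remain.
Then October (31), November (30), December (31), January (31), February 2217 (28): 31 + 30 + 31 + 31 + 28 = 151 days.
March 1–9, 2217: 9 days.
Residual: 175 days.
Total: 9671 days.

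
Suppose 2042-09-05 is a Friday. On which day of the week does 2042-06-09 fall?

Count forward from the earlier date (June 9, 2042) to the later (September 5, 2042):
June 2042: 30 − 9 = 21 days remain.
Then July (31), August (31): 31 + 31 = 62 days.
September 1–5, 2042: 5 days.
Total: 21 + 62 + 5 = 88 days.
88 mod 7 = 4, so 4 days before Friday is Monday.

Monday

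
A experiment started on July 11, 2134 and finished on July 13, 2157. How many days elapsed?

8403

Day-of-year of July 11, 2134: 192.
Day-of-year of July 13, 2157: 194.
2134 has 365 days, so 365 − 192 = 173 days remain in 2134.
Full years 2135–2156: 16 common + 6 leap = 16×365 + 6×366 = 8036 days.
Total: 173 + 8036 + 194 = 8403 days.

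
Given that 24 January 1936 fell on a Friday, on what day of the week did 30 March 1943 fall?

From January 24, 1936 to January 24, 1943: 7 years, of which 2 contain a Feb 29 — 5×365 + 2×366 = 2557 days.
January 1943: 31 − 24 = 7 days remain.
Then February 1943 (28): 28 days.
March 1–30, 1943: 30 days.
Residual: 65 days.
Total: 2622 days.
2622 mod 7 = 4, so 4 days after Friday is Tuesday.

Tuesday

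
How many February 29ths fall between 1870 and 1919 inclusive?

Years divisible by 4 in [1870, 1919]: 1872, 1876, 1880, 1884, 1888, 1892, 1896, 1900, 1904, 1908, 1912, 1916.
Of these, 1900 is divisible by 100 but not 400, so not leap.
Leap years: 12 − 1 = 11.

11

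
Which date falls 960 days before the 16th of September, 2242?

the 30th of January, 2240

Count 960 days before September 16, 2242:
Day-of-year of January 30, 2240: 30.
Day-of-year of September 16, 2242: 259.
2240 has 366 days, so 366 − 30 = 336 days remain in 2240.
Full years: 2241: 365. Sum = 365.
Total: 336 + 365 + 259 = 960 days.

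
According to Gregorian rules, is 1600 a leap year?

Yes

1600 is a leap year (divisible by 400).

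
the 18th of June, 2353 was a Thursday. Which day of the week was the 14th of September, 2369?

Sunday

Day-of-year of June 18, 2353: 169.
Day-of-year of September 14, 2369: 257.
2353 has 365 days, so 365 − 169 = 196 days remain in 2353.
Full years 2354–2368: 11 common + 4 leap = 11×365 + 4×366 = 5479 days.
Total: 196 + 5479 + 257 = 5932 days.
5932 mod 7 = 3, so 3 days after Thursday is Sunday.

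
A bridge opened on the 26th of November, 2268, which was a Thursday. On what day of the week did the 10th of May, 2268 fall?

Count forward from the earlier date (May 10, 2268) to the later (November 26, 2268):
May 2268: 31 − 10 = 21 days remain.
Then June (30), July (31), August (31), September (30), October (31): 30 + 31 + 31 + 30 + 31 = 153 days.
November 1–26, 2268: 26 days.
Total: 21 + 153 + 26 = 200 days.
200 mod 7 = 4, so 4 days before Thursday is Sunday.

Sunday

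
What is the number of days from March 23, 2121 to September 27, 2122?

553

March 2121: 31 − 23 = 8 days remain.
Then 17 full months totalling 518 days.
September 1–27, 2122: 27 days.
Total: 8 + 518 + 27 = 553 days.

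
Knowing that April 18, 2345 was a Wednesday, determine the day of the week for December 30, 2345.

Sunday

April 2345: 30 − 18 = 12 days remain.
Then May (31), June (30), July (31), August (31), September (30), October (31), November (30): 31 + 30 + 31 + 31 + 30 + 31 + 30 = 214 days.
December 1–30, 2345: 30 days.
Total: 12 + 214 + 30 = 256 days.
256 mod 7 = 4, so 4 days after Wednesday is Sunday.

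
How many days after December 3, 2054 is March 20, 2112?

20926

Day-of-year of December 3, 2054: 337.
Day-of-year of March 20, 2112: 80.
2054 has 365 days, so 365 − 337 = 28 days remain in 2054.
Full years 2055–2111: 44 common + 13 leap = 44×365 + 13×366 = 20818 days.
Total: 28 + 20818 + 80 = 20926 days.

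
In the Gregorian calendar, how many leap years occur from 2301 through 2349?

12

Years divisible by 4 in [2301, 2349]: 2304, 2308, 2312, 2316, 2320, 2324, 2328, 2332, 2336, 2340, 2344, 2348.
No century exceptions apply. Count: 12.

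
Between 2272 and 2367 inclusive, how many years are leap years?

23

Years divisible by 4: 2272, 2276, …, 2364 — 24 in all.
Of these, 2300 is divisible by 100 but not 400, so not leap.
Leap years: 24 − 1 = 23.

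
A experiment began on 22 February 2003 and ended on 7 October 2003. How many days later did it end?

227

February 2003: 28 − 22 = 6 days remain (2003 is not a leap year, so February has 28 days).
Then March (31), April (30), May (31), June (30), July (31), August (31), September (30): 31 + 30 + 31 + 30 + 31 + 31 + 30 = 214 days.
October 1–7, 2003: 7 days.
Total: 6 + 214 + 7 = 227 days.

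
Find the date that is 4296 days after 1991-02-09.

2002-11-14

Count 4296 days after February 9, 1991:
From February 9, 1991 to February 9, 2002: 11 years, of which 3 contain a Feb 29 — 8×365 + 3×366 = 4018 days.
(2000 is a leap year (divisible by 400).)
February 2002: 28 − 9 = 19 days remain (2002 is not a leap year, so February has 28 days).
Then March (31), April (30), May (31), June (30), July (31), August (31), September (30), October (31): 31 + 30 + 31 + 30 + 31 + 31 + 30 + 31 = 245 days.
November 1–14, 2002: 14 days.
Residual: 278 days.
Total: 4296 days.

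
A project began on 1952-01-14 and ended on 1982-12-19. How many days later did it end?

Day-of-year of January 14, 1952: 14.
Day-of-year of December 19, 1982: 353.
1952 has 366 days, so 366 − 14 = 352 days remain in 1952.
Full years 1953–1981: 22 common + 7 leap = 22×365 + 7×366 = 10592 days.
Total: 352 + 10592 + 353 = 11297 days.

11297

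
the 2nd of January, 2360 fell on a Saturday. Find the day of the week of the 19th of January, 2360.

Tuesday

Within January 2360: 19 − 2 = 17 days.
17 mod 7 = 3, so 3 days after Saturday is Tuesday.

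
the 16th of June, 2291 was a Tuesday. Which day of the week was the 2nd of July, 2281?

Count forward from the earlier date (July 2, 2281) to the later (June 16, 2291):
Day-of-year of July 2, 2281: 183.
Day-of-year of June 16, 2291: 167.
2281 has 365 days, so 365 − 183 = 182 days remain in 2281.
Full years 2282–2290: 7 common + 2 leap = 7×365 + 2×366 = 3287 days.
Total: 182 + 3287 + 167 = 3636 days.
3636 mod 7 = 3, so 3 days before Tuesday is Saturday.

Saturday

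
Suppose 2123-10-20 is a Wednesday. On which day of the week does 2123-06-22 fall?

Count forward from the earlier date (June 22, 2123) to the later (October 20, 2123):
June 2123: 30 − 22 = 8 days remain.
Then July (31), August (31), September (30): 31 + 31 + 30 = 92 days.
October 1–20, 2123: 20 days.
Total: 8 + 92 + 20 = 120 days.
120 mod 7 = 1, so 1 day before Wednesday is Tuesday.

Tuesday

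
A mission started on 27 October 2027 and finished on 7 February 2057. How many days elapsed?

10696

Day-of-year of October 27, 2027: 300.
Day-of-year of February 7, 2057: 38.
2027 has 365 days, so 365 − 300 = 65 days remain in 2027.
Full years 2028–2056: 21 common + 8 leap = 21×365 + 8×366 = 10593 days.
Total: 65 + 10593 + 38 = 10696 days.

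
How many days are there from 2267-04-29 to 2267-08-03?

96

April 2267: 30 − 29 = 1 day remains.
Then May (31), June (30), July (31): 31 + 30 + 31 = 92 days.
August 1–3, 2267: 3 days.
Total: 1 + 92 + 3 = 96 days.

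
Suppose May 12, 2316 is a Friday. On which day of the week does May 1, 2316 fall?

Monday

Count forward from the earlier date (May 1, 2316) to the later (May 12, 2316):
Within May 2316: 12 − 1 = 11 days.
11 mod 7 = 4, so 4 days before Friday is Monday.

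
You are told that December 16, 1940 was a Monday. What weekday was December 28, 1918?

Saturday

Count forward from the earlier date (December 28, 1918) to the later (December 16, 1940):
Day-of-year of December 28, 1918: 362.
Day-of-year of December 16, 1940: 351.
1918 has 365 days, so 365 − 362 = 3 days remain in 1918.
Full years 1919–1939: 16 common + 5 leap = 16×365 + 5×366 = 7670 days.
Total: 3 + 7670 + 351 = 8024 days.
8024 mod 7 = 2, so 2 days before Monday is Saturday.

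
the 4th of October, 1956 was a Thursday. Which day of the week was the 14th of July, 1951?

Count forward from the earlier date (July 14, 1951) to the later (October 4, 1956):
July 14, 1951 → July 14, 1952: 366 days (1952 is a leap year).
July 14, 1952 → July 14, 1953: 365 days.
July 14, 1953 → July 14, 1954: 365 days.
July 14, 1954 → July 14, 1955: 365 days.
July 14, 1955 → July 14, 1956: 366 days (1956 is a leap year).
July 1956: 31 − 14 = 17 days remain.
Then August (31), September (30): 31 + 30 = 61 days.
October 1–4, 1956: 4 days.
Residual: 82 days.
Total: 1909 days.
1909 mod 7 = 5, so 5 days before Thursday is Saturday.

Saturday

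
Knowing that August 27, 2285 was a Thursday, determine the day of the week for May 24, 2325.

From August 27, 2285 to August 27, 2324: 39 years, of which 9 contain a Feb 29 — 30×365 + 9×366 = 14244 days.
(2300 is not a leap year (divisible by 100 but not 400).)
August 2324: 31 − 27 = 4 days remain.
Then September (30), October (31), November (30), December (31), January (31), February 2325 (28), March (31), April (30): 30 + 31 + 30 + 31 + 31 + 28 + 31 + 30 = 242 days.
May 1–24, 2325: 24 days.
Residual: 270 days.
Total: 14514 days.
14514 mod 7 = 3, so 3 days after Thursday is Sunday.

Sunday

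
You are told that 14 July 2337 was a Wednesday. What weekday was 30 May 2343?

Sunday

Day-of-year of July 14, 2337: 195.
Day-of-year of May 30, 2343: 150.
2337 has 365 days, so 365 − 195 = 170 days remain in 2337.
Full years: 2338: 365; 2339: 365; 2340: 366; 2341: 365; 2342: 365. Sum = 1826.
Total: 170 + 1826 + 150 = 2146 days.
2146 mod 7 = 4, so 4 days after Wednesday is Sunday.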